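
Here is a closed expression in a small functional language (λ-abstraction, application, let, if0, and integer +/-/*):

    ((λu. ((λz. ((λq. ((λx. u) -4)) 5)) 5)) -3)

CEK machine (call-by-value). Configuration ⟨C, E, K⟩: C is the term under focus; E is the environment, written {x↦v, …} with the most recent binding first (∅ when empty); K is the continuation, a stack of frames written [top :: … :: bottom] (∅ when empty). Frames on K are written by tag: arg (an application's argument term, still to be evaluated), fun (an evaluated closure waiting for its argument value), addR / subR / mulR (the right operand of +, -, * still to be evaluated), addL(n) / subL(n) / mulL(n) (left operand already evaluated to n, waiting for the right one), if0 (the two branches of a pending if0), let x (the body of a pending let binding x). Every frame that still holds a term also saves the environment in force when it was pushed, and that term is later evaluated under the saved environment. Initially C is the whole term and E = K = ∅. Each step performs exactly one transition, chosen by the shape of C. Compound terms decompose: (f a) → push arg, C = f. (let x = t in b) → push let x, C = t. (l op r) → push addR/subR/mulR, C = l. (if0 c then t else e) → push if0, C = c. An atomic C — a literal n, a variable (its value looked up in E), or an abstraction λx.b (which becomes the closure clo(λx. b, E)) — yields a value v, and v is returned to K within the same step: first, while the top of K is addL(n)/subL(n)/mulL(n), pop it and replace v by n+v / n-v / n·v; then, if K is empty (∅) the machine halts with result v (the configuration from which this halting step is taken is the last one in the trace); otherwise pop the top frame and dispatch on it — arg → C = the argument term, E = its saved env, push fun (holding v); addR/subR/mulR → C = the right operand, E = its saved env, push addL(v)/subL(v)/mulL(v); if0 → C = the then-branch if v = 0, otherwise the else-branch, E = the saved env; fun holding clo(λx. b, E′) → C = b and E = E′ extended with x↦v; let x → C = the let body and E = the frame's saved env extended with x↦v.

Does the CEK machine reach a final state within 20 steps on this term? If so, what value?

step 0: ⟨C=((λu. ((λz. ((λq. ((λx. u) -4)) 5)) 5)) -3); E=∅; K=∅⟩
step 1: ⟨C=(λu. ((λz. ((λq. ((λx. u) -4)) 5)) 5)); E=∅; K=[arg]⟩
step 2: ⟨C=-3; E=∅; K=[fun]⟩
step 3: ⟨C=((λz. ((λq. ((λx. u) -4)) 5)) 5); E={u↦-3}; K=∅⟩
step 4: ⟨C=(λz. ((λq. ((λx. u) -4)) 5)); E={u↦-3}; K=[arg]⟩
step 5: ⟨C=5; E={u↦-3}; K=[fun]⟩
step 6: ⟨C=((λq. ((λx. u) -4)) 5); E={z↦5, u↦-3}; K=∅⟩
step 7: ⟨C=(λq. ((λx. u) -4)); E={z↦5, u↦-3}; K=[arg]⟩
step 8: ⟨C=5; E={z↦5, u↦-3}; K=[fun]⟩
step 9: ⟨C=((λx. u) -4); E={q↦5, z↦5, u↦-3}; K=∅⟩
step 10: ⟨C=(λx. u); E={q↦5, z↦5, u↦-3}; K=[arg]⟩
step 11: ⟨C=-4; E={q↦5, z↦5, u↦-3}; K=[fun]⟩
step 12: ⟨C=u; E={x↦-4, q↦5, z↦5, u↦-3}; K=∅⟩
→ final value -3

Answer: -3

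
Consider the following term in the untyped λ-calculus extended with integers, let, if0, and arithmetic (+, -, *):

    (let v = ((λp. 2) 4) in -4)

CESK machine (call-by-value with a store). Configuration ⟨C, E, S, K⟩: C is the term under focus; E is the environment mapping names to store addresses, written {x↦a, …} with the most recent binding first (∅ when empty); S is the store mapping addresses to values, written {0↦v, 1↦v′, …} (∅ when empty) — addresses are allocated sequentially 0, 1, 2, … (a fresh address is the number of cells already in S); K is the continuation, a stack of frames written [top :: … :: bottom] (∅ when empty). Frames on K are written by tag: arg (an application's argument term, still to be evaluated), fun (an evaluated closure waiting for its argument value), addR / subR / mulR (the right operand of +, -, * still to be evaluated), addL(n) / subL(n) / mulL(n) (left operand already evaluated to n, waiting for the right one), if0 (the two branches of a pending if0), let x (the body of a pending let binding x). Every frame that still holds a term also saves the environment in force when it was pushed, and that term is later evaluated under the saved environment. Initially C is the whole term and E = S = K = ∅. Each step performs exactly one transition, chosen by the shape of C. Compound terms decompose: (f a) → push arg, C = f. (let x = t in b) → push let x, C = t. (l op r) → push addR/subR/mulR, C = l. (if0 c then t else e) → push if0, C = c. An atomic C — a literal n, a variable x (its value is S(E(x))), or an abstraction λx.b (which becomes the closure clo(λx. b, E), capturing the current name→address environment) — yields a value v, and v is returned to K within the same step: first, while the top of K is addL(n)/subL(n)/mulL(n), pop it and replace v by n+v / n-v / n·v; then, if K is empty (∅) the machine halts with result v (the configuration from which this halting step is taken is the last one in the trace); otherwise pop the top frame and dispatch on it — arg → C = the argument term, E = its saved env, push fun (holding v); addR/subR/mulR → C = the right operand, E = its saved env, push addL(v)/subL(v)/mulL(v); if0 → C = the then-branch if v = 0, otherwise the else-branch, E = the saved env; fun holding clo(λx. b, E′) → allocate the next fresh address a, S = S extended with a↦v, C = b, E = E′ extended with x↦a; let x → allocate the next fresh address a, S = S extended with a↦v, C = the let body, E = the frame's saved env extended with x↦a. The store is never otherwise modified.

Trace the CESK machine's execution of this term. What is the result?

Answer: -4

Execution trace:
t=0: [C=(let v = ((λp. 2) 4) in -4) | E=∅ | S=∅ | K=∅]
t=1: [C=((λp. 2) 4) | E=∅ | S=∅ | K=[let v]]
t=2: [C=(λp. 2) | E=∅ | S=∅ | K=[arg :: let v]]
t=3: [C=4 | E=∅ | S=∅ | K=[fun :: let v]]
t=4: [C=2 | E={p↦0} | S={0↦4} | K=[let v]]
t=5: [C=-4 | E={v↦1} | S={0↦4, 1↦2} | K=∅]
→ final value -4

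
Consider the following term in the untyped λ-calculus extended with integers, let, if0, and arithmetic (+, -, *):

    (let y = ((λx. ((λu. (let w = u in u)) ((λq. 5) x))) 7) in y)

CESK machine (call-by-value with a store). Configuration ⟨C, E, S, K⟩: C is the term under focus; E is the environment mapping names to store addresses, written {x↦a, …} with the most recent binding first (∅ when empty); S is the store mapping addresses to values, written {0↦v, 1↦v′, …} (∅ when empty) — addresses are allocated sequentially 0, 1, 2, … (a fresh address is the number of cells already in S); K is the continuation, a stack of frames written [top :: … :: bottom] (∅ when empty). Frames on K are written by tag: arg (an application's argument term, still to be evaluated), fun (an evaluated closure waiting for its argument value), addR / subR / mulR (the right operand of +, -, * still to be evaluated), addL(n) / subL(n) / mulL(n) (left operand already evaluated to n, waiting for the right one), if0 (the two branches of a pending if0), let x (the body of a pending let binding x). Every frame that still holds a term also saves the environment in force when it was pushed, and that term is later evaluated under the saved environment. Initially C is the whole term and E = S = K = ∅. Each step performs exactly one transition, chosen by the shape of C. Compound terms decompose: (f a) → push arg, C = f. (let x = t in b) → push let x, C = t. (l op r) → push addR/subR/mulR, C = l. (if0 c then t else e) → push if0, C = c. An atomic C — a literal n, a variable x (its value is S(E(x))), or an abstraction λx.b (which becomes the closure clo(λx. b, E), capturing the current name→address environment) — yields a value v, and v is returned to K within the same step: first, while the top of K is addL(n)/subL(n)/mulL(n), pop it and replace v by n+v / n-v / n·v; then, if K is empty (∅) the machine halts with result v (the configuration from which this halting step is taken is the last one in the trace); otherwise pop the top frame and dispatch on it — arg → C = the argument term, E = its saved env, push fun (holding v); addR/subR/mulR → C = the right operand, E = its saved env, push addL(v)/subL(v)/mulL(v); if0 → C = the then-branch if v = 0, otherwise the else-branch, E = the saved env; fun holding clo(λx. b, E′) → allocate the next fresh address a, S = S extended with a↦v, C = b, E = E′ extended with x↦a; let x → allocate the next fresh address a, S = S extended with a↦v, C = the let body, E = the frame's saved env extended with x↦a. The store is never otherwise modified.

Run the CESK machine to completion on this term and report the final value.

t=0: <C=(let y = ((λx. ((λu. (let w = u in u)) ((λq. 5) x))) 7) in y), E=∅, S=∅, K=∅>
t=1: <C=((λx. ((λu. (let w = u in u)) ((λq. 5) x))) 7), E=∅, S=∅, K=[let y]>
t=2: <C=(λx. ((λu. (let w = u in u)) ((λq. 5) x))), E=∅, S=∅, K=[arg :: let y]>
t=3: <C=7, E=∅, S=∅, K=[fun :: let y]>
t=4: <C=((λu. (let w = u in u)) ((λq. 5) x)), E={x↦0}, S={0↦7}, K=[let y]>
t=5: <C=(λu. (let w = u in u)), E={x↦0}, S={0↦7}, K=[arg :: let y]>
t=6: <C=((λq. 5) x), E={x↦0}, S={0↦7}, K=[fun :: let y]>
t=7: <C=(λq. 5), E={x↦0}, S={0↦7}, K=[arg :: fun :: let y]>
t=8: <C=x, E={x↦0}, S={0↦7}, K=[fun :: fun :: let y]>
t=9: <C=5, E={q↦1, x↦0}, S={0↦7, 1↦7}, K=[fun :: let y]>
t=10: <C=(let w = u in u), E={u↦2, x↦0}, S={0↦7, 1↦7, 2↦5}, K=[let y]>
t=11: <C=u, E={u↦2, x↦0}, S={0↦7, 1↦7, 2↦5}, K=[let w :: let y]>
t=12: <C=u, E={w↦3, u↦2, x↦0}, S={0↦7, 1↦7, 2↦5, 3↦5}, K=[let y]>
t=13: <C=y, E={y↦4}, S={0↦7, 1↦7, 2↦5, 3↦5, 4↦5}, K=∅>
→ final value 5

Answer: 5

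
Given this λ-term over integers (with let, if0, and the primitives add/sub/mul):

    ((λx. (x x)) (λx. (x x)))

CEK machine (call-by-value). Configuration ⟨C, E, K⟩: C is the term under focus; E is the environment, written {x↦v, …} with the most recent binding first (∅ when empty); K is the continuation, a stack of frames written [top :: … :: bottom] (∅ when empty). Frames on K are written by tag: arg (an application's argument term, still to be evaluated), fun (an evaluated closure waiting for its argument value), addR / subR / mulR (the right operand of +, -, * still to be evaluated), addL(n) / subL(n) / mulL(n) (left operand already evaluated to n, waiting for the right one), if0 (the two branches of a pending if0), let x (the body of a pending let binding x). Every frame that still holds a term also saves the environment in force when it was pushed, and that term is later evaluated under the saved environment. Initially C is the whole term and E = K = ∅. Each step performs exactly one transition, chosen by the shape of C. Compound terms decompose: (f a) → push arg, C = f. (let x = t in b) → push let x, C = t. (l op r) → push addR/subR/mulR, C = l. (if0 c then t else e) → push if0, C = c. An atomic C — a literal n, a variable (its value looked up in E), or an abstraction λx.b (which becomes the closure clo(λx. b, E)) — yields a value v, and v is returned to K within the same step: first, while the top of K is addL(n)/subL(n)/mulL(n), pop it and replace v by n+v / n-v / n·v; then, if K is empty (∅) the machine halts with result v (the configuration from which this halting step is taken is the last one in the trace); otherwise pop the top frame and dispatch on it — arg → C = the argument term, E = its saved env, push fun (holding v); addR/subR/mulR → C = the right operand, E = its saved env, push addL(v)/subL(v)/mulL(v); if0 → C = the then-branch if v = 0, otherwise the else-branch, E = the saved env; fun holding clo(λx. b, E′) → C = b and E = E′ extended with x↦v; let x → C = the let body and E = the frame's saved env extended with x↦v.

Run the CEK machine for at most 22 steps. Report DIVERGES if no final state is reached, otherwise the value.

step 0: [C=((λx. (x x)) (λx. (x x))) | E=∅ | K=∅]
step 1: [C=(λx. (x x)) | E=∅ | K=[arg]]
step 2: [C=(λx. (x x)) | E=∅ | K=[fun]]
step 3: [C=(x x) | E={x↦clo(λx. (x x), ∅)} | K=∅]
step 4: [C=x | E={x↦clo(λx. (x x), ∅)} | K=[arg]]
step 5: [C=x | E={x↦clo(λx. (x x), ∅)} | K=[fun]]
… configuration repeats with period 3 (steps 3–5 recur indefinitely) …

Answer: DIVERGES (no final state within 22 steps)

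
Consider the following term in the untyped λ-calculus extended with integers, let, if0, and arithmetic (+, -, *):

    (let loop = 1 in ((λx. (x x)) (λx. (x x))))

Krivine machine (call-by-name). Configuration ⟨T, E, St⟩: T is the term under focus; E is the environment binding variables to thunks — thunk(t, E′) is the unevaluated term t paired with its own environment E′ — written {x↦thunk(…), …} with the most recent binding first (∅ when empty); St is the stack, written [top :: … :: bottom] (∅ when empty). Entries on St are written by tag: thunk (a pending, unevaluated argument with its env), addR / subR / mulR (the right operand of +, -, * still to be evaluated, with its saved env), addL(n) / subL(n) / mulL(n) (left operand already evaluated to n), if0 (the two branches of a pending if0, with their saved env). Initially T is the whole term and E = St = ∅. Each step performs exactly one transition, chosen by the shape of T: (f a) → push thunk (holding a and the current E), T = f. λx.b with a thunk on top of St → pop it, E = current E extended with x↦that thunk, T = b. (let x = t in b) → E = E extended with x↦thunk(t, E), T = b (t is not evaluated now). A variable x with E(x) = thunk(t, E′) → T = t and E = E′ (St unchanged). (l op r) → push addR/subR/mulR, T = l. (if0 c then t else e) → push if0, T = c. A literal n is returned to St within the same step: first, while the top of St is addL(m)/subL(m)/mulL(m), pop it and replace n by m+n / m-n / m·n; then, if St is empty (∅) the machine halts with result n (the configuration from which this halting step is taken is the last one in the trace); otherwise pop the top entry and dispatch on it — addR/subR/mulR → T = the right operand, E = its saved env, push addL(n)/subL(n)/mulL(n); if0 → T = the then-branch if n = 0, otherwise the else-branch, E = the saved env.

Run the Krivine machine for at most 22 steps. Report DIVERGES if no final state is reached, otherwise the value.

Answer: DIVERGES (no final state within 22 steps)

Machine steps:
step 0: ⟨T=(let loop = 1 in ((λx. (x x)) (λx. (x x)))); E=∅; St=∅⟩
step 1: ⟨T=((λx. (x x)) (λx. (x x))); E={loop↦thunk(1, ∅)}; St=∅⟩
step 2: ⟨T=(λx. (x x)); E={loop↦thunk(1, ∅)}; St=[thunk]⟩
step 3: ⟨T=(x x); E={x↦thunk((λx. (x x)), {loop↦thunk(1, ∅)}), loop↦thunk(1, ∅)}; St=∅⟩
step 4: ⟨T=x; E={x↦thunk((λx. (x x)), {loop↦thunk(1, ∅)}), loop↦thunk(1, ∅)}; St=[thunk]⟩
step 5: ⟨T=(λx. (x x)); E={loop↦thunk(1, ∅)}; St=[thunk]⟩
step 6: ⟨T=(x x); E={x↦thunk(x, {x↦thunk((λx. (x x)), {loop↦thunk(1, ∅)}), loop↦thunk(1, ∅)}), loop↦thunk(1, ∅)}; St=∅⟩
step 7: ⟨T=x; E={x↦thunk(x, {x↦thunk((λx. (x x)), {loop↦thunk(1, ∅)}), loop↦thunk(1, ∅)}), loop↦thunk(1, ∅)}; St=[thunk]⟩
step 8: ⟨T=x; E={x↦thunk((λx. (x x)), {loop↦thunk(1, ∅)}), loop↦thunk(1, ∅)}; St=[thunk]⟩
step 9: ⟨T=(λx. (x x)); E={loop↦thunk(1, ∅)}; St=[thunk]⟩
step 10: ⟨T=(x x); E={x↦thunk(x, {x↦thunk(x, {x↦thunk((λx. (x x)), {loop↦thunk(1, ∅)}), loop↦thunk(1, ∅)}), loop↦thunk(1, ∅)}), loop↦thunk(1, ∅)}; St=∅⟩
step 11: ⟨T=x; E={x↦thunk(x, {x↦thunk(x, {x↦thunk((λx. (x x)), {loop↦thunk(1, ∅)}), loop↦thunk(1, ∅)}), loop↦thunk(1, ∅)}), loop↦thunk(1, ∅)}; St=[thunk]⟩
step 12: ⟨T=x; E={x↦thunk(x, {x↦thunk((λx. (x x)), {loop↦thunk(1, ∅)}), loop↦thunk(1, ∅)}), loop↦thunk(1, ∅)}; St=[thunk]⟩
step 13: ⟨T=x; E={x↦thunk((λx. (x x)), {loop↦thunk(1, ∅)}), loop↦thunk(1, ∅)}; St=[thunk]⟩
step 14: ⟨T=(λx. (x x)); E={loop↦thunk(1, ∅)}; St=[thunk]⟩
step 15: ⟨T=(x x); E={x↦thunk(x, {x↦thunk(x, {x↦thunk(x, {x↦thunk((λx. (x x)), {loop↦thunk(1, ∅)}), loop↦thunk(1, ∅)}), loop↦thunk(1, ∅)}), loop↦thunk(1, ∅)}), loop↦thunk(1, ∅)}; St=∅⟩
step 16: ⟨T=x; E={x↦thunk(x, {x↦thunk(x, {x↦thunk(x, {x↦thunk((λx. (x x)), {loop↦thunk(1, ∅)}), loop↦thunk(1, ∅)}), loop↦thunk(1, ∅)}), loop↦thunk(1, ∅)}), loop↦thunk(1, ∅)}; St=[thunk]⟩
step 17: ⟨T=x; E={x↦thunk(x, {x↦thunk(x, {x↦thunk((λx. (x x)), {loop↦thunk(1, ∅)}), loop↦thunk(1, ∅)}), loop↦thunk(1, ∅)}), loop↦thunk(1, ∅)}; St=[thunk]⟩
step 18: ⟨T=x; E={x↦thunk(x, {x↦thunk((λx. (x x)), {loop↦thunk(1, ∅)}), loop↦thunk(1, ∅)}), loop↦thunk(1, ∅)}; St=[thunk]⟩
step 19: ⟨T=x; E={x↦thunk((λx. (x x)), {loop↦thunk(1, ∅)}), loop↦thunk(1, ∅)}; St=[thunk]⟩
step 20: ⟨T=(λx. (x x)); E={loop↦thunk(1, ∅)}; St=[thunk]⟩
step 21: ⟨T=(x x); E={x↦thunk(x, {x↦thunk(x, {x↦thunk(x, {x↦thunk(x, {x↦thunk((λx. (x x)), {loop↦thunk(1, ∅)}), loop↦thunk(1, ∅)}), loop↦thunk(1, ∅)}), loop↦thunk(1, ∅)}), loop↦thunk(1, ∅)}), loop↦thunk(1, ∅)}; St=∅⟩
step 22: ⟨T=x; E={x↦thunk(x, {x↦thunk(x, {x↦thunk(x, {x↦thunk(x, {x↦thunk((λx. (x x)), {loop↦thunk(1, ∅)}), loop↦thunk(1, ∅)}), loop↦thunk(1, ∅)}), loop↦thunk(1, ∅)}), loop↦thunk(1, ∅)}), loop↦thunk(1, ∅)}; St=[thunk]⟩
→ 22 transitions taken and the configuration is still not final: no result within 22 steps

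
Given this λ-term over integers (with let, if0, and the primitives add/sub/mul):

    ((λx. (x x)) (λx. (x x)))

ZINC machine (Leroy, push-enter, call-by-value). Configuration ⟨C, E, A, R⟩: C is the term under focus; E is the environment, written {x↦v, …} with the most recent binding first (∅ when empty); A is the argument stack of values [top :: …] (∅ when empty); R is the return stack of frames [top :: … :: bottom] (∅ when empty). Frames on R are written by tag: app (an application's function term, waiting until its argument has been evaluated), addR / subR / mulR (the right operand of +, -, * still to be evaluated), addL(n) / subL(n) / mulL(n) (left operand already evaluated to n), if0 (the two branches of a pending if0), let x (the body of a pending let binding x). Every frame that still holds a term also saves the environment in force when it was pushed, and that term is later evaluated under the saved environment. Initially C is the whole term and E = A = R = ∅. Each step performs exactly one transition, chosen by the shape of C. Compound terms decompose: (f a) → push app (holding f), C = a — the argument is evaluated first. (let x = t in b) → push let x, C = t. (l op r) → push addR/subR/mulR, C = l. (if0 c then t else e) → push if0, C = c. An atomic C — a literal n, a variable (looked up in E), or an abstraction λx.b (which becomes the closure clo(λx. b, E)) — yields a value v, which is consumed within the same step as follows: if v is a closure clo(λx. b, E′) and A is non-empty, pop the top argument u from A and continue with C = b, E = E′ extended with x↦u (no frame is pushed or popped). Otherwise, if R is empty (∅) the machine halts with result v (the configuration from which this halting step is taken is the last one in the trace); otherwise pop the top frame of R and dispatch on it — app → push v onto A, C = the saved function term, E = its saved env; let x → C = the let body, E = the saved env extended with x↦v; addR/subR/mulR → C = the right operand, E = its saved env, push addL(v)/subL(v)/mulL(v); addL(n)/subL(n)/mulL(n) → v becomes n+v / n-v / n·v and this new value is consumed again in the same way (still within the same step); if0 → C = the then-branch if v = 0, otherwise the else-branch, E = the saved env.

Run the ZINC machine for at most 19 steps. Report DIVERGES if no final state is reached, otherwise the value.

0. <C=((λx. (x x)) (λx. (x x))), E=∅, A=∅, R=∅>
1. <C=(λx. (x x)), E=∅, A=∅, R=[app]>
2. <C=(λx. (x x)), E=∅, A=[clo(λx. (x x), ∅)], R=∅>
3. <C=(x x), E={x↦clo(λx. (x x), ∅)}, A=∅, R=∅>
4. <C=x, E={x↦clo(λx. (x x), ∅)}, A=∅, R=[app]>
5. <C=x, E={x↦clo(λx. (x x), ∅)}, A=[clo(λx. (x x), ∅)], R=∅>
… configuration repeats with period 3 (steps 3–5 recur indefinitely) …

Answer: DIVERGES (no final state within 19 steps)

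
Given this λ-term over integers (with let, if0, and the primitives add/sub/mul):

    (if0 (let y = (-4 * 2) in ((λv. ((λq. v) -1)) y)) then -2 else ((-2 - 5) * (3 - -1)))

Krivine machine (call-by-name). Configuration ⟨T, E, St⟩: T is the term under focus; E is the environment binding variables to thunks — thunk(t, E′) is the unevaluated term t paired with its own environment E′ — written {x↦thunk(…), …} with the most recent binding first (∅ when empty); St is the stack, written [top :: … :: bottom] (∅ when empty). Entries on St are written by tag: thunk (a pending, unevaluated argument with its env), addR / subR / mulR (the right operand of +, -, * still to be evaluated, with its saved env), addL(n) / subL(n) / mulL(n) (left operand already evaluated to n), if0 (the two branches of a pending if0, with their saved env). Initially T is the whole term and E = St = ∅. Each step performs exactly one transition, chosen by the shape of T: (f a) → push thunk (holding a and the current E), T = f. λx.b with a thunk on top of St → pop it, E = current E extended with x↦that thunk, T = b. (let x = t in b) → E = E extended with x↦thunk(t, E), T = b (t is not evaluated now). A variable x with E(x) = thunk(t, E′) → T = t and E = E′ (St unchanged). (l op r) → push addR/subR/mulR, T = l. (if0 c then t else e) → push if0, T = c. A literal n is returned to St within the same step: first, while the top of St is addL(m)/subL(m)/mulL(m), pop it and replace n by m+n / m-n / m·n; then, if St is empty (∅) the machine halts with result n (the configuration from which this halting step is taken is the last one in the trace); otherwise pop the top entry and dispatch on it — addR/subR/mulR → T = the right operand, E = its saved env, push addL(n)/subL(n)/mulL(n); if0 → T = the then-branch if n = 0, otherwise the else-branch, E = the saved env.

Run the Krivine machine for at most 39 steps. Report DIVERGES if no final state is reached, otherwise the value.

0. <T=(if0 (let y = (-4 * 2) in ((λv. ((λq. v) -1)) y)) then -2 else ((-2 - 5) * (3 - -1))), E=∅, St=∅>
1. <T=(let y = (-4 * 2) in ((λv. ((λq. v) -1)) y)), E=∅, St=[if0]>
2. <T=((λv. ((λq. v) -1)) y), E={y↦thunk((-4 * 2), ∅)}, St=[if0]>
3. <T=(λv. ((λq. v) -1)), E={y↦thunk((-4 * 2), ∅)}, St=[thunk :: if0]>
4. <T=((λq. v) -1), E={v↦thunk(y, {y↦thunk((-4 * 2), ∅)}), y↦thunk((-4 * 2), ∅)}, St=[if0]>
5. <T=(λq. v), E={v↦thunk(y, {y↦thunk((-4 * 2), ∅)}), y↦thunk((-4 * 2), ∅)}, St=[thunk :: if0]>
6. <T=v, E={q↦thunk(-1, {v↦thunk(y, {y↦thunk((-4 * 2), ∅)}), y↦thunk((-4 * 2), ∅)}), v↦thunk(y, {y↦thunk((-4 * 2), ∅)}), y↦thunk((-4 * 2), ∅)}, St=[if0]>
7. <T=y, E={y↦thunk((-4 * 2), ∅)}, St=[if0]>
8. <T=(-4 * 2), E=∅, St=[if0]>
9. <T=-4, E=∅, St=[mulR :: if0]>
10. <T=2, E=∅, St=[mulL(-4) :: if0]>
11. <T=((-2 - 5) * (3 - -1)), E=∅, St=∅>
12. <T=(-2 - 5), E=∅, St=[mulR]>
13. <T=-2, E=∅, St=[subR :: mulR]>
14. <T=5, E=∅, St=[subL(-2) :: mulR]>
15. <T=(3 - -1), E=∅, St=[mulL(-7)]>
16. <T=3, E=∅, St=[subR :: mulL(-7)]>
17. <T=-1, E=∅, St=[subL(3) :: mulL(-7)]>
→ final value -28

Answer: -28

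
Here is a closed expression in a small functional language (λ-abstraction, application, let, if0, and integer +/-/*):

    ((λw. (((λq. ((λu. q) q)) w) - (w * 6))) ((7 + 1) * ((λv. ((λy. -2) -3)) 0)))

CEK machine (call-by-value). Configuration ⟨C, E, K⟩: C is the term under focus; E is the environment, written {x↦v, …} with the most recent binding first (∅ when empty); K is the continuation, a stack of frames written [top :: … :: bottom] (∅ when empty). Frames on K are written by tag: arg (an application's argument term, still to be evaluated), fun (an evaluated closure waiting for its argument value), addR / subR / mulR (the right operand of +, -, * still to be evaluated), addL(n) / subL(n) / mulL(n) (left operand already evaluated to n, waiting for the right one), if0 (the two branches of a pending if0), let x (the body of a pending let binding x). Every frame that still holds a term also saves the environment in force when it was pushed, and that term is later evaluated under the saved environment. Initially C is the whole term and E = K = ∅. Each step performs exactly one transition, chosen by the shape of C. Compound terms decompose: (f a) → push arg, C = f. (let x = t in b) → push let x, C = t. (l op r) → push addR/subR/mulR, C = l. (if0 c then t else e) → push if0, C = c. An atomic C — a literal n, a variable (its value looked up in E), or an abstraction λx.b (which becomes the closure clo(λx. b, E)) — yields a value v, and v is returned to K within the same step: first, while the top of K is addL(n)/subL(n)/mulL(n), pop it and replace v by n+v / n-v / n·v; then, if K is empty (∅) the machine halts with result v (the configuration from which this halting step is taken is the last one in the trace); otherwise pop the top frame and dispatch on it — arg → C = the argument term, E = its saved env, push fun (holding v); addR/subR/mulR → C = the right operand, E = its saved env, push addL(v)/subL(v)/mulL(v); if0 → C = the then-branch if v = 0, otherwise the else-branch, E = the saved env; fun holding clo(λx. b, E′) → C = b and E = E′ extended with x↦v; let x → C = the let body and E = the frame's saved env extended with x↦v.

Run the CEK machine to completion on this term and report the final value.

Answer: 80

Machine steps:
0. <C=((λw. (((λq. ((λu. q) q)) w) - (w * 6))) ((7 + 1) * ((λv. ((λy. -2) -3)) 0))), E=∅, K=∅>
1. <C=(λw. (((λq. ((λu. q) q)) w) - (w * 6))), E=∅, K=[arg]>
2. <C=((7 + 1) * ((λv. ((λy. -2) -3)) 0)), E=∅, K=[fun]>
3. <C=(7 + 1), E=∅, K=[mulR :: fun]>
4. <C=7, E=∅, K=[addR :: mulR :: fun]>
5. <C=1, E=∅, K=[addL(7) :: mulR :: fun]>
6. <C=((λv. ((λy. -2) -3)) 0), E=∅, K=[mulL(8) :: fun]>
7. <C=(λv. ((λy. -2) -3)), E=∅, K=[arg :: mulL(8) :: fun]>
8. <C=0, E=∅, K=[fun :: mulL(8) :: fun]>
9. <C=((λy. -2) -3), E={v↦0}, K=[mulL(8) :: fun]>
10. <C=(λy. -2), E={v↦0}, K=[arg :: mulL(8) :: fun]>
11. <C=-3, E={v↦0}, K=[fun :: mulL(8) :: fun]>
12. <C=-2, E={y↦-3, v↦0}, K=[mulL(8) :: fun]>
13. <C=(((λq. ((λu. q) q)) w) - (w * 6)), E={w↦-16}, K=∅>
14. <C=((λq. ((λu. q) q)) w), E={w↦-16}, K=[subR]>
15. <C=(λq. ((λu. q) q)), E={w↦-16}, K=[arg :: subR]>
16. <C=w, E={w↦-16}, K=[fun :: subR]>
17. <C=((λu. q) q), E={q↦-16, w↦-16}, K=[subR]>
18. <C=(λu. q), E={q↦-16, w↦-16}, K=[arg :: subR]>
19. <C=q, E={q↦-16, w↦-16}, K=[fun :: subR]>
20. <C=q, E={u↦-16, q↦-16, w↦-16}, K=[subR]>
21. <C=(w * 6), E={w↦-16}, K=[subL(-16)]>
22. <C=w, E={w↦-16}, K=[mulR :: subL(-16)]>
23. <C=6, E={w↦-16}, K=[mulL(-16) :: subL(-16)]>
→ final value 80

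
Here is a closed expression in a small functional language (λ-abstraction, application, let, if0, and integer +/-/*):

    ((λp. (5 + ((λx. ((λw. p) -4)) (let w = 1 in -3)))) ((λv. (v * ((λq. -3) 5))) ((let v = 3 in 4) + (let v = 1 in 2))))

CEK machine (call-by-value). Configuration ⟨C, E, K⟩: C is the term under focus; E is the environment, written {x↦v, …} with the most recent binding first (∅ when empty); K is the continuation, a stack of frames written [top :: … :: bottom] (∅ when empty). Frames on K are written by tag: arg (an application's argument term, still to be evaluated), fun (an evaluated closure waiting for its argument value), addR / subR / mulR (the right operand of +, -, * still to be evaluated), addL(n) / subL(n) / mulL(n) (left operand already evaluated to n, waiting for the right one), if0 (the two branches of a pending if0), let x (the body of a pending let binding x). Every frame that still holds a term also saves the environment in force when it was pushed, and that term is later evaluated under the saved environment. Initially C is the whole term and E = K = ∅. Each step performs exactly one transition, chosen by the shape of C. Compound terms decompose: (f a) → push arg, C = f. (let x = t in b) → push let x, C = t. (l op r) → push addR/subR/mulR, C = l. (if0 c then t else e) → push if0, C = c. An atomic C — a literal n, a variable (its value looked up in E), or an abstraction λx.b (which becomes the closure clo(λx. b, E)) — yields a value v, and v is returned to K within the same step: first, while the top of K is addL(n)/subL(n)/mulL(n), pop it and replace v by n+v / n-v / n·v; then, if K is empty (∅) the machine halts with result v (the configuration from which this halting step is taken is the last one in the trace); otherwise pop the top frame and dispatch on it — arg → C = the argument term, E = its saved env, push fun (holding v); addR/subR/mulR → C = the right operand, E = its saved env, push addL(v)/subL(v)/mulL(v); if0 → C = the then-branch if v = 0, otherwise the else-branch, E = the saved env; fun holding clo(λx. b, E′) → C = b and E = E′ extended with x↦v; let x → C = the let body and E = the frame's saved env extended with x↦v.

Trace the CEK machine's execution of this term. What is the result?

Answer: -13

Execution trace:
step 0: [C=((λp. (5 + ((λx. ((λw. p) -4)) (let w = 1 in -3)))) ((λv. (v * ((λq. -3) 5))) ((let v = 3 in 4) + (let v = 1 in 2)))) | E=∅ | K=∅]
step 1: [C=(λp. (5 + ((λx. ((λw. p) -4)) (let w = 1 in -3)))) | E=∅ | K=[arg]]
step 2: [C=((λv. (v * ((λq. -3) 5))) ((let v = 3 in 4) + (let v = 1 in 2))) | E=∅ | K=[fun]]
step 3: [C=(λv. (v * ((λq. -3) 5))) | E=∅ | K=[arg :: fun]]
step 4: [C=((let v = 3 in 4) + (let v = 1 in 2)) | E=∅ | K=[fun :: fun]]
step 5: [C=(let v = 3 in 4) | E=∅ | K=[addR :: fun :: fun]]
step 6: [C=3 | E=∅ | K=[let v :: addR :: fun :: fun]]
step 7: [C=4 | E={v↦3} | K=[addR :: fun :: fun]]
step 8: [C=(let v = 1 in 2) | E=∅ | K=[addL(4) :: fun :: fun]]
step 9: [C=1 | E=∅ | K=[let v :: addL(4) :: fun :: fun]]
step 10: [C=2 | E={v↦1} | K=[addL(4) :: fun :: fun]]
step 11: [C=(v * ((λq. -3) 5)) | E={v↦6} | K=[fun]]
step 12: [C=v | E={v↦6} | K=[mulR :: fun]]
step 13: [C=((λq. -3) 5) | E={v↦6} | K=[mulL(6) :: fun]]
step 14: [C=(λq. -3) | E={v↦6} | K=[arg :: mulL(6) :: fun]]
step 15: [C=5 | E={v↦6} | K=[fun :: mulL(6) :: fun]]
step 16: [C=-3 | E={q↦5, v↦6} | K=[mulL(6) :: fun]]
step 17: [C=(5 + ((λx. ((λw. p) -4)) (let w = 1 in -3))) | E={p↦-18} | K=∅]
step 18: [C=5 | E={p↦-18} | K=[addR]]
step 19: [C=((λx. ((λw. p) -4)) (let w = 1 in -3)) | E={p↦-18} | K=[addL(5)]]
step 20: [C=(λx. ((λw. p) -4)) | E={p↦-18} | K=[arg :: addL(5)]]
step 21: [C=(let w = 1 in -3) | E={p↦-18} | K=[fun :: addL(5)]]
step 22: [C=1 | E={p↦-18} | K=[let w :: fun :: addL(5)]]
step 23: [C=-3 | E={w↦1, p↦-18} | K=[fun :: addL(5)]]
step 24: [C=((λw. p) -4) | E={x↦-3, p↦-18} | K=[addL(5)]]
step 25: [C=(λw. p) | E={x↦-3, p↦-18} | K=[arg :: addL(5)]]
step 26: [C=-4 | E={x↦-3, p↦-18} | K=[fun :: addL(5)]]
step 27: [C=p | E={w↦-4, x↦-3, p↦-18} | K=[addL(5)]]
→ final value -13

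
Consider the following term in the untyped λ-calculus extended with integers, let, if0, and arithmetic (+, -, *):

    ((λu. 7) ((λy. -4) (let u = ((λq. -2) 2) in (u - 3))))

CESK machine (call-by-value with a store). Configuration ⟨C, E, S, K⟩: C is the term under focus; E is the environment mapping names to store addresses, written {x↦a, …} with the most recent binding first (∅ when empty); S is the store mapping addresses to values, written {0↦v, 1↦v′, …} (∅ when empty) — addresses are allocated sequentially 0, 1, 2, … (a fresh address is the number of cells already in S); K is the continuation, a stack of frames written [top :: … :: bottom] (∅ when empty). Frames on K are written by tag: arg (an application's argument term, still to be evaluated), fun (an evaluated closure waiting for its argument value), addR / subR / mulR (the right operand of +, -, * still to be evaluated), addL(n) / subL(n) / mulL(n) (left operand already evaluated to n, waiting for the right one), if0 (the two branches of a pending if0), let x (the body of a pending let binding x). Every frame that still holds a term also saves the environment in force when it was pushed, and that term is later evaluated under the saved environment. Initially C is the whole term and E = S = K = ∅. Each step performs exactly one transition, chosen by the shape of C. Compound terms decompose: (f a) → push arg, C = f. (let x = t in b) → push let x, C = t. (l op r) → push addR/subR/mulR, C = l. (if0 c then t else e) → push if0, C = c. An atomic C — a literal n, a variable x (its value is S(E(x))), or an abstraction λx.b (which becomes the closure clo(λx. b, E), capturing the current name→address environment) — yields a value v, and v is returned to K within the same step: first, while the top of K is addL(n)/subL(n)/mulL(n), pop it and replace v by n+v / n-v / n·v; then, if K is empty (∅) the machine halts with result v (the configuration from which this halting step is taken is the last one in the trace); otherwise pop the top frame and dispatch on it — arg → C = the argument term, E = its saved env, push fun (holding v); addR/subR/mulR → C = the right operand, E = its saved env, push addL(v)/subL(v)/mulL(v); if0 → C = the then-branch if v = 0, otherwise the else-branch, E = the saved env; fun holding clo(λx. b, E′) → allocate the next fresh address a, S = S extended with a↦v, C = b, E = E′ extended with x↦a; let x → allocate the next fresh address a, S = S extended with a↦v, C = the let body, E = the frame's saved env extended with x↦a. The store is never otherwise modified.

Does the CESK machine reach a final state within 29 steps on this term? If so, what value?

0. <C=((λu. 7) ((λy. -4) (let u = ((λq. -2) 2) in (u - 3)))), E=∅, S=∅, K=∅>
1. <C=(λu. 7), E=∅, S=∅, K=[arg]>
2. <C=((λy. -4) (let u = ((λq. -2) 2) in (u - 3))), E=∅, S=∅, K=[fun]>
3. <C=(λy. -4), E=∅, S=∅, K=[arg :: fun]>
4. <C=(let u = ((λq. -2) 2) in (u - 3)), E=∅, S=∅, K=[fun :: fun]>
5. <C=((λq. -2) 2), E=∅, S=∅, K=[let u :: fun :: fun]>
6. <C=(λq. -2), E=∅, S=∅, K=[arg :: let u :: fun :: fun]>
7. <C=2, E=∅, S=∅, K=[fun :: let u :: fun :: fun]>
8. <C=-2, E={q↦0}, S={0↦2}, K=[let u :: fun :: fun]>
9. <C=(u - 3), E={u↦1}, S={0↦2, 1↦-2}, K=[fun :: fun]>
10. <C=u, E={u↦1}, S={0↦2, 1↦-2}, K=[subR :: fun :: fun]>
11. <C=3, E={u↦1}, S={0↦2, 1↦-2}, K=[subL(-2) :: fun :: fun]>
12. <C=-4, E={y↦2}, S={0↦2, 1↦-2, 2↦-5}, K=[fun]>
13. <C=7, E={u↦3}, S={0↦2, 1↦-2, 2↦-5, 3↦-4}, K=∅>
→ final value 7

Answer: 7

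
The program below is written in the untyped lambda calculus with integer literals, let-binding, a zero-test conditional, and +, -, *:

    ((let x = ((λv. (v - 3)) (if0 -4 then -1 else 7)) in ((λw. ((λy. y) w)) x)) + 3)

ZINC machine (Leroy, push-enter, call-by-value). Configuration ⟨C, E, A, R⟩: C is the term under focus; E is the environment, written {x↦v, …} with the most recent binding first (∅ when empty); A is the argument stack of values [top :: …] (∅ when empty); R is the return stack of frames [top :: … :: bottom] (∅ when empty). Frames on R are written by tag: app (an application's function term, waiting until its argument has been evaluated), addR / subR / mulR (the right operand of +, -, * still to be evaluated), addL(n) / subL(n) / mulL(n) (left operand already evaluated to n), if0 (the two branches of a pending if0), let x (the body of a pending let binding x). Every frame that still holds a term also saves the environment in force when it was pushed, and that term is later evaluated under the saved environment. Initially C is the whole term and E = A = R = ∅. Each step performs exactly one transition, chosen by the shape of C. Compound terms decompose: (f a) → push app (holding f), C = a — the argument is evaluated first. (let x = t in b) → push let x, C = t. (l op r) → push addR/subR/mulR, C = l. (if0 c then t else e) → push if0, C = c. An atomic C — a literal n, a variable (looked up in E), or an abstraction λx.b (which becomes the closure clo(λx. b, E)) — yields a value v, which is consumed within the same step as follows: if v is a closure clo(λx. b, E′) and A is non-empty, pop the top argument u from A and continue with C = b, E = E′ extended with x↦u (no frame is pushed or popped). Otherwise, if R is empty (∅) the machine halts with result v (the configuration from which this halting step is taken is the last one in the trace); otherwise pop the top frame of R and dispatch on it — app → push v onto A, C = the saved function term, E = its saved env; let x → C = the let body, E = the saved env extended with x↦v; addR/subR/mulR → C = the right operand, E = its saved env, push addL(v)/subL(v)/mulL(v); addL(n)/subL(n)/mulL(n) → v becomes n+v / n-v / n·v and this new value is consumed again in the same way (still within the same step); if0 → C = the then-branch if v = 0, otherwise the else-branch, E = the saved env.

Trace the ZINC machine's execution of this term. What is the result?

0. [C=((let x = ((λv. (v - 3)) (if0 -4 then -1 else 7)) in ((λw. ((λy. y) w)) x)) + 3) | E=∅ | A=∅ | R=∅]
1. [C=(let x = ((λv. (v - 3)) (if0 -4 then -1 else 7)) in ((λw. ((λy. y) w)) x)) | E=∅ | A=∅ | R=[addR]]
2. [C=((λv. (v - 3)) (if0 -4 then -1 else 7)) | E=∅ | A=∅ | R=[let x :: addR]]
3. [C=(if0 -4 then -1 else 7) | E=∅ | A=∅ | R=[app :: let x :: addR]]
4. [C=-4 | E=∅ | A=∅ | R=[if0 :: app :: let x :: addR]]
5. [C=7 | E=∅ | A=∅ | R=[app :: let x :: addR]]
6. [C=(λv. (v - 3)) | E=∅ | A=[7] | R=[let x :: addR]]
7. [C=(v - 3) | E={v↦7} | A=∅ | R=[let x :: addR]]
8. [C=v | E={v↦7} | A=∅ | R=[subR :: let x :: addR]]
9. [C=3 | E={v↦7} | A=∅ | R=[subL(7) :: let x :: addR]]
10. [C=((λw. ((λy. y) w)) x) | E={x↦4} | A=∅ | R=[addR]]
11. [C=x | E={x↦4} | A=∅ | R=[app :: addR]]
12. [C=(λw. ((λy. y) w)) | E={x↦4} | A=[4] | R=[addR]]
13. [C=((λy. y) w) | E={w↦4, x↦4} | A=∅ | R=[addR]]
14. [C=w | E={w↦4, x↦4} | A=∅ | R=[app :: addR]]
15. [C=(λy. y) | E={w↦4, x↦4} | A=[4] | R=[addR]]
16. [C=y | E={y↦4, w↦4, x↦4} | A=∅ | R=[addR]]
17. [C=3 | E=∅ | A=∅ | R=[addL(4)]]
→ final value 7

Answer: 7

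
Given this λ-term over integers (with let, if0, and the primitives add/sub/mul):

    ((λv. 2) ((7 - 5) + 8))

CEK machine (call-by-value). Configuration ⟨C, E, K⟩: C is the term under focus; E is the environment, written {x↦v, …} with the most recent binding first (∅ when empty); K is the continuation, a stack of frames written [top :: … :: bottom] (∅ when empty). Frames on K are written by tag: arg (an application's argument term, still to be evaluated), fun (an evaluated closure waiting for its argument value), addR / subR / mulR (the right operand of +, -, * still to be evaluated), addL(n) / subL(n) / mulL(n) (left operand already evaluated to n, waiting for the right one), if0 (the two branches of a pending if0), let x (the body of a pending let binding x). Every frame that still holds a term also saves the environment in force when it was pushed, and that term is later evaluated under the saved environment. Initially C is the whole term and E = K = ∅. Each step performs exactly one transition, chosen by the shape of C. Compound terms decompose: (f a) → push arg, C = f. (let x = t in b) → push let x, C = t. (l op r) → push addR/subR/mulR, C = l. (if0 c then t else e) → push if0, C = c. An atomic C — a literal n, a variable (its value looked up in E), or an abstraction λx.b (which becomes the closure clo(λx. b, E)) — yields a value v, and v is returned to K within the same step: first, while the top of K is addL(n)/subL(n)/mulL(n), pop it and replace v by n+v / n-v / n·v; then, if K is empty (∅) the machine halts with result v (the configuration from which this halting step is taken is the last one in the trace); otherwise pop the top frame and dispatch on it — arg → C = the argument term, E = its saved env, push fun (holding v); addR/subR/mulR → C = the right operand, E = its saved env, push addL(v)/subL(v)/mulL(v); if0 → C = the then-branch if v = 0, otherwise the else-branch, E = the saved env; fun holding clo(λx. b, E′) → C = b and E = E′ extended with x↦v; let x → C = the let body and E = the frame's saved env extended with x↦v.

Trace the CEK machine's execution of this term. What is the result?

Answer: 2

Derivation:
0. [C=((λv. 2) ((7 - 5) + 8)) | E=∅ | K=∅]
1. [C=(λv. 2) | E=∅ | K=[arg]]
2. [C=((7 - 5) + 8) | E=∅ | K=[fun]]
3. [C=(7 - 5) | E=∅ | K=[addR :: fun]]
4. [C=7 | E=∅ | K=[subR :: addR :: fun]]
5. [C=5 | E=∅ | K=[subL(7) :: addR :: fun]]
6. [C=8 | E=∅ | K=[addL(2) :: fun]]
7. [C=2 | E={v↦10} | K=∅]
→ final value 2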